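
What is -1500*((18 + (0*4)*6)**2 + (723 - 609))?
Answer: -657000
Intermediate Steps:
-1500*((18 + (0*4)*6)**2 + (723 - 609)) = -1500*((18 + 0*6)**2 + 114) = -1500*((18 + 0)**2 + 114) = -1500*(18**2 + 114) = -1500*(324 + 114) = -1500*438 = -657000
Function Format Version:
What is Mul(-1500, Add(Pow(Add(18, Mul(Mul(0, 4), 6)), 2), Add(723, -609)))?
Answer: -657000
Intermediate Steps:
Mul(-1500, Add(Pow(Add(18, Mul(Mul(0, 4), 6)), 2), Add(723, -609))) = Mul(-1500, Add(Pow(Add(18, Mul(0, 6)), 2), 114)) = Mul(-1500, Add(Pow(Add(18, 0), 2), 114)) = Mul(-1500, Add(Pow(18, 2), 114)) = Mul(-1500, Add(324, 114)) = Mul(-1500, 438) = -657000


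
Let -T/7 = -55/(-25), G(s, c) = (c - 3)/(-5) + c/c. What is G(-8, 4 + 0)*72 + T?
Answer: 211/5 ≈ 42.200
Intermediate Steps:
G(s, c) = 8/5 - c/5 (G(s, c) = (-3 + c)*(-⅕) + 1 = (⅗ - c/5) + 1 = 8/5 - c/5)
T = -77/5 (T = -(-385)/(-25) = -(-385)*(-1)/25 = -7*11/5 = -77/5 ≈ -15.400)
G(-8, 4 + 0)*72 + T = (8/5 - (4 + 0)/5)*72 - 77/5 = (8/5 - ⅕*4)*72 - 77/5 = (8/5 - ⅘)*72 - 77/5 = (⅘)*72 - 77/5 = 288/5 - 77/5 = 211/5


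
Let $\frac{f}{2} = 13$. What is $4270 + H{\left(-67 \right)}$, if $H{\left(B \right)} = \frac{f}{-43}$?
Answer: $\frac{183584}{43} \approx 4269.4$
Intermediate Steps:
$f = 26$ ($f = 2 \cdot 13 = 26$)
$H{\left(B \right)} = - \frac{26}{43}$ ($H{\left(B \right)} = \frac{26}{-43} = 26 \left(- \frac{1}{43}\right) = - \frac{26}{43}$)
$4270 + H{\left(-67 \right)} = 4270 - \frac{26}{43} = \frac{183584}{43}$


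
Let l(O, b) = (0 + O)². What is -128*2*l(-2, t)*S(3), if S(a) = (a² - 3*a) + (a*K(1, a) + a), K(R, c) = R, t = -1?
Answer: -6144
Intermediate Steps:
l(O, b) = O²
S(a) = a² - a (S(a) = (a² - 3*a) + (a*1 + a) = (a² - 3*a) + (a + a) = (a² - 3*a) + 2*a = a² - a)
-128*2*l(-2, t)*S(3) = -128*2*(-2)²*3*(-1 + 3) = -128*2*4*3*2 = -1024*6 = -128*48 = -6144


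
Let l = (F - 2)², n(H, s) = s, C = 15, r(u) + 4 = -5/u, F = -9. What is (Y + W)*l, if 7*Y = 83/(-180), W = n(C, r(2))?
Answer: -1001033/1260 ≈ -794.47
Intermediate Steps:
r(u) = -4 - 5/u
W = -13/2 (W = -4 - 5/2 = -13/2 ≈ -6.5000)
Y = -83/1260 (Y = (83/(-180))/7 = (83*(-1/180))/7 = (⅐)*(-83/180) = -83/1260 ≈ -0.065873)
l = 121 (l = (-9 - 2)² = (-11)² = 121)
(Y + W)*l = (-83/1260 - 13/2)*121 = -8273/1260*121 = -1001033/1260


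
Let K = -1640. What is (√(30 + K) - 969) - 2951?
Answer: -3920 + I*√1610 ≈ -3920.0 + 40.125*I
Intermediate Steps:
(√(30 + K) - 969) - 2951 = (√(30 - 1640) - 969) - 2951 = (√(-1610) - 969) - 2951 = (I*√1610 - 969) - 2951 = (-969 + I*√1610) - 2951 = -3920 + I*√1610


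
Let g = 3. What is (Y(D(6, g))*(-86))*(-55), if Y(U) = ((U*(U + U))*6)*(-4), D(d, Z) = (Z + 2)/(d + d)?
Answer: -118250/3 ≈ -39417.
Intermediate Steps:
D(d, Z) = (2 + Z)/(2*d) (D(d, Z) = (2 + Z)/((2*d)) = (2 + Z)*(1/(2*d)) = (2 + Z)/(2*d))
Y(U) = -48*U**2 (Y(U) = ((U*(2*U))*6)*(-4) = ((2*U**2)*6)*(-4) = (12*U**2)*(-4) = -48*U**2)
(Y(D(6, g))*(-86))*(-55) = (-48*(2 + 3)**2/144*(-86))*(-55) = (-48*((1/2)*(1/6)*5)**2*(-86))*(-55) = (-48*(5/12)**2*(-86))*(-55) = (-48*25/144*(-86))*(-55) = -25/3*(-86)*(-55) = (2150/3)*(-55) = -118250/3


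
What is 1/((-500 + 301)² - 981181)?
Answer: -1/941580 ≈ -1.0620e-6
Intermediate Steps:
1/((-500 + 301)² - 981181) = 1/((-199)² - 981181) = 1/(39601 - 981181) = 1/(-941580) = -1/941580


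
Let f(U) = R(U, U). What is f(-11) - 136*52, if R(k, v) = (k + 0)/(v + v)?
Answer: -14143/2 ≈ -7071.5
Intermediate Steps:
R(k, v) = k/(2*v) (R(k, v) = k/((2*v)) = k*(1/(2*v)) = k/(2*v))
f(U) = ½ (f(U) = U/(2*U) = ½)
f(-11) - 136*52 = ½ - 136*52 = ½ - 7072 = -14143/2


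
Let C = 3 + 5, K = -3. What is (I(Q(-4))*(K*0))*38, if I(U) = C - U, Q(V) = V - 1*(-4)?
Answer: 0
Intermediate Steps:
C = 8
Q(V) = 4 + V (Q(V) = V + 4 = 4 + V)
I(U) = 8 - U
(I(Q(-4))*(K*0))*38 = ((8 - (4 - 4))*(-3*0))*38 = ((8 - 1*0)*0)*38 = ((8 + 0)*0)*38 = (8*0)*38 = 0*38 = 0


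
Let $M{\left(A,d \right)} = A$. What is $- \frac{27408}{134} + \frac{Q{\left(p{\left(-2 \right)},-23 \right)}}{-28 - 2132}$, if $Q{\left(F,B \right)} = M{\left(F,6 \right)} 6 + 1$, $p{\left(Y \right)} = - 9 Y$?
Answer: $- \frac{29607943}{144720} \approx -204.59$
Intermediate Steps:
$Q{\left(F,B \right)} = 1 + 6 F$ ($Q{\left(F,B \right)} = F 6 + 1 = 6 F + 1 = 1 + 6 F$)
$- \frac{27408}{134} + \frac{Q{\left(p{\left(-2 \right)},-23 \right)}}{-28 - 2132} = - \frac{27408}{134} + \frac{1 + 6 \left(\left(-9\right) \left(-2\right)\right)}{-28 - 2132} = \left(-27408\right) \frac{1}{134} + \frac{1 + 6 \cdot 18}{-28 - 2132} = - \frac{13704}{67} + \frac{1 + 108}{-2160} = - \frac{13704}{67} + 109 \left(- \frac{1}{2160}\right) = - \frac{13704}{67} - \frac{109}{2160} = - \frac{29607943}{144720}$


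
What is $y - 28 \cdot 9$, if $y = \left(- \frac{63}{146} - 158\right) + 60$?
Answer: $- \frac{51163}{146} \approx -350.43$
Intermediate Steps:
$y = - \frac{14371}{146}$ ($y = \left(\left(-63\right) \frac{1}{146} - 158\right) + 60 = \left(- \frac{63}{146} - 158\right) + 60 = - \frac{23131}{146} + 60 = - \frac{14371}{146} \approx -98.432$)
$y - 28 \cdot 9 = - \frac{14371}{146} - 28 \cdot 9 = - \frac{14371}{146} - 252 = - \frac{51163}{146}$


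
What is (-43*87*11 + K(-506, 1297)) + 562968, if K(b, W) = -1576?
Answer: 520241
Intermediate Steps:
(-43*87*11 + K(-506, 1297)) + 562968 = (-43*87*11 - 1576) + 562968 = (-3741*11 - 1576) + 562968 = (-41151 - 1576) + 562968 = -42727 + 562968 = 520241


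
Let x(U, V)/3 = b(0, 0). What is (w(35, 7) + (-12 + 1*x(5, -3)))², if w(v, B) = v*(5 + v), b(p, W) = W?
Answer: 1926544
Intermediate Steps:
x(U, V) = 0 (x(U, V) = 3*0 = 0)
(w(35, 7) + (-12 + 1*x(5, -3)))² = (35*(5 + 35) + (-12 + 1*0))² = (35*40 + (-12 + 0))² = (1400 - 12)² = 1388² = 1926544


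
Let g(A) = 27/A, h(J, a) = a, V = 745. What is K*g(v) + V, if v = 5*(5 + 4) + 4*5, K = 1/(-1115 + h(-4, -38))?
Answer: 55833998/74945 ≈ 745.00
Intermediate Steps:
K = -1/1153 (K = 1/(-1115 - 38) = 1/(-1153) = -1/1153 ≈ -0.00086730)
v = 65 (v = 5*9 + 20 = 45 + 20 = 65)
K*g(v) + V = -27/(1153*65) + 745 = -1/1153*27/65 + 745 = -27/74945 + 745 = 55833998/74945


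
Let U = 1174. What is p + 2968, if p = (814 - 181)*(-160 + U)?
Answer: 644830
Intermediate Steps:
p = 641862 (p = (814 - 181)*(-160 + 1174) = 633*1014 = 641862)
p + 2968 = 641862 + 2968 = 644830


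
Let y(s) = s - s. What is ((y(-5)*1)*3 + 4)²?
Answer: 16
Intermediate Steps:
y(s) = 0
((y(-5)*1)*3 + 4)² = ((0*1)*3 + 4)² = (0*3 + 4)² = (0 + 4)² = 4² = 16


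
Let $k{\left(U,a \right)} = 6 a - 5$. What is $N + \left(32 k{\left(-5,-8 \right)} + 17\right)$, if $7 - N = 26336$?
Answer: $-28008$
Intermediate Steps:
$k{\left(U,a \right)} = -5 + 6 a$
$N = -26329$ ($N = 7 - 26336 = -26329$)
$N + \left(32 k{\left(-5,-8 \right)} + 17\right) = -26329 + \left(32 \left(-5 + 6 \left(-8\right)\right) + 17\right) = -26329 + \left(32 \left(-5 - 48\right) + 17\right) = -26329 + \left(32 \left(-53\right) + 17\right) = -26329 + \left(-1696 + 17\right) = -26329 - 1679 = -28008$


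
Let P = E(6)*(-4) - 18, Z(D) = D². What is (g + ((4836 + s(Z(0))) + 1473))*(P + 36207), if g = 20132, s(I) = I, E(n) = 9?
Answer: 955921473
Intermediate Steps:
P = -54 (P = 9*(-4) - 18 = -36 - 18 = -54)
(g + ((4836 + s(Z(0))) + 1473))*(P + 36207) = (20132 + ((4836 + 0²) + 1473))*(-54 + 36207) = (20132 + ((4836 + 0) + 1473))*36153 = (20132 + (4836 + 1473))*36153 = (20132 + 6309)*36153 = 26441*36153 = 955921473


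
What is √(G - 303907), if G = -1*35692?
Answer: I*√339599 ≈ 582.75*I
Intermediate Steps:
G = -35692
√(G - 303907) = √(-35692 - 303907) = √(-339599) = I*√339599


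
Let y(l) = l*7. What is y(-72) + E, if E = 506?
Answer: 2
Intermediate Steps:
y(l) = 7*l
y(-72) + E = 7*(-72) + 506 = -504 + 506 = 2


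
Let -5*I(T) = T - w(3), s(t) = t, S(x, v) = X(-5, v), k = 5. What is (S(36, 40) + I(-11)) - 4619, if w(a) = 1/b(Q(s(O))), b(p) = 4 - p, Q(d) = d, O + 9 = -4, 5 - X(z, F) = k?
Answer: -392427/85 ≈ -4616.8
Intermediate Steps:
X(z, F) = 0 (X(z, F) = 5 - 1*5 = 5 - 5 = 0)
O = -13 (O = -9 - 4 = -13)
S(x, v) = 0
w(a) = 1/17 (w(a) = 1/(4 - 1*(-13)) = 1/(4 + 13) = 1/17)
I(T) = 1/85 - T/5 (I(T) = -(T - 1*1/17)/5 = -(T - 1/17)/5 = -(-1/17 + T)/5 = 1/85 - T/5)
(S(36, 40) + I(-11)) - 4619 = (0 + (1/85 - ⅕*(-11))) - 4619 = (0 + (1/85 + 11/5)) - 4619 = (0 + 188/85) - 4619 = 188/85 - 4619 = -392427/85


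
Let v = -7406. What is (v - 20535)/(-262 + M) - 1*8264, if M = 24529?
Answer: -200570429/24267 ≈ -8265.2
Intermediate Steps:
(v - 20535)/(-262 + M) - 1*8264 = (-7406 - 20535)/(-262 + 24529) - 1*8264 = -27941/24267 - 8264 = -200570429/24267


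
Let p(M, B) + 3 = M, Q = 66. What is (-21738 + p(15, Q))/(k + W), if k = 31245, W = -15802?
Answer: -21726/15443 ≈ -1.4069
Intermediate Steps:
p(M, B) = -3 + M
(-21738 + p(15, Q))/(k + W) = (-21738 + (-3 + 15))/(31245 - 15802) = (-21738 + 12)/15443 = -21726*1/15443 = -21726/15443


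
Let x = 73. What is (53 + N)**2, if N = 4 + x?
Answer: 16900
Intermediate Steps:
N = 77 (N = 4 + 73 = 77)
(53 + N)**2 = (53 + 77)**2 = 130**2 = 16900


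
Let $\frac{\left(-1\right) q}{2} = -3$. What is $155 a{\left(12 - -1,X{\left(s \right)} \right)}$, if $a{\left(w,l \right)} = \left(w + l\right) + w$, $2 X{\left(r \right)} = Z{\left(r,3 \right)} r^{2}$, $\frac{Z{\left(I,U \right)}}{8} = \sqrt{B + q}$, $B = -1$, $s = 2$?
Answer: $4030 + 2480 \sqrt{5} \approx 9575.5$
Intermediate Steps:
$q = 6$ ($q = \left(-2\right) \left(-3\right) = 6$)
$Z{\left(I,U \right)} = 8 \sqrt{5}$ ($Z{\left(I,U \right)} = 8 \sqrt{-1 + 6} = 8 \sqrt{5}$)
$X{\left(r \right)} = 4 \sqrt{5} r^{2}$ ($X{\left(r \right)} = \frac{8 \sqrt{5} r^{2}}{2} = 4 \sqrt{5} r^{2}$)
$a{\left(w,l \right)} = l + 2 w$ ($a{\left(w,l \right)} = \left(l + w\right) + w = l + 2 w$)
$155 a{\left(12 - -1,X{\left(s \right)} \right)} = 155 \left(4 \sqrt{5} \cdot 2^{2} + 2 \left(12 - -1\right)\right) = 155 \left(4 \sqrt{5} \cdot 4 + 2 \left(12 + 1\right)\right) = 155 \left(16 \sqrt{5} + 2 \cdot 13\right) = 155 \left(16 \sqrt{5} + 26\right) = 155 \left(26 + 16 \sqrt{5}\right) = 4030 + 2480 \sqrt{5}$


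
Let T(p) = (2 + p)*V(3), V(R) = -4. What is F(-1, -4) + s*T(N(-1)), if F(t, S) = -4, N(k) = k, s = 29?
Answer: -120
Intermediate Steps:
T(p) = -8 - 4*p (T(p) = (2 + p)*(-4) = -8 - 4*p)
F(-1, -4) + s*T(N(-1)) = -4 + 29*(-8 - 4*(-1)) = -4 + 29*(-8 + 4) = -4 + 29*(-4) = -4 - 116 = -120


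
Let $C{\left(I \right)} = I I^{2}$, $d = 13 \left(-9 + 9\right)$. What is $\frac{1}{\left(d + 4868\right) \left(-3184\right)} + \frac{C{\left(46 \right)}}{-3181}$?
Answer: $- \frac{1508679970413}{49304583872} \approx -30.599$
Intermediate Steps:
$d = 0$ ($d = 13 \cdot 0 = 0$)
$C{\left(I \right)} = I^{3}$
$\frac{1}{\left(d + 4868\right) \left(-3184\right)} + \frac{C{\left(46 \right)}}{-3181} = \frac{1}{\left(0 + 4868\right) \left(-3184\right)} + \frac{46^{3}}{-3181} = \frac{1}{4868} \left(- \frac{1}{3184}\right) + 97336 \left(- \frac{1}{3181}\right) = \frac{1}{4868} \left(- \frac{1}{3184}\right) - \frac{97336}{3181} = - \frac{1}{15499712} - \frac{97336}{3181} = - \frac{1508679970413}{49304583872}$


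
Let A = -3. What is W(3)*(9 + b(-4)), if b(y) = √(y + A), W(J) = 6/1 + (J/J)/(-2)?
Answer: 99/2 + 11*I*√7/2 ≈ 49.5 + 14.552*I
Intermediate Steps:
W(J) = 11/2 (W(J) = 6*1 + 1*(-½) = 6 - ½ = 11/2)
b(y) = √(-3 + y) (b(y) = √(y - 3) = √(-3 + y))
W(3)*(9 + b(-4)) = 11*(9 + √(-3 - 4))/2 = 11*(9 + √(-7))/2 = 11*(9 + I*√7)/2 = 99/2 + 11*I*√7/2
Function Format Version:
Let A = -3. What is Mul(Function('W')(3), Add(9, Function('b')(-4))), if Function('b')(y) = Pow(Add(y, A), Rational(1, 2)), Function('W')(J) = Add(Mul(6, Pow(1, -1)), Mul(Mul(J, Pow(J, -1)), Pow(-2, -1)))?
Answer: Add(Rational(99, 2), Mul(Rational(11, 2), I, Pow(7, Rational(1, 2)))) ≈ Add(49.500, Mul(14.552, I))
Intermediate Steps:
Function('W')(J) = Rational(11, 2) (Function('W')(J) = Add(Mul(6, 1), Mul(1, Rational(-1, 2))) = Add(6, Rational(-1, 2)) = Rational(11, 2))
Function('b')(y) = Pow(Add(-3, y), Rational(1, 2)) (Function('b')(y) = Pow(Add(y, -3), Rational(1, 2)) = Pow(Add(-3, y), Rational(1, 2)))
Mul(Function('W')(3), Add(9, Function('b')(-4))) = Mul(Rational(11, 2), Add(9, Pow(Add(-3, -4), Rational(1, 2)))) = Mul(Rational(11, 2), Add(9, Pow(-7, Rational(1, 2)))) = Mul(Rational(11, 2), Add(9, Mul(I, Pow(7, Rational(1, 2))))) = Add(Rational(99, 2), Mul(Rational(11, 2), I, Pow(7, Rational(1, 2))))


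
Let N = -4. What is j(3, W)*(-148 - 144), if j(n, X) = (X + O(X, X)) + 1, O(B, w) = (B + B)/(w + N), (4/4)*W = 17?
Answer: -78256/13 ≈ -6019.7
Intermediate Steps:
W = 17
O(B, w) = 2*B/(-4 + w) (O(B, w) = (B + B)/(w - 4) = (2*B)/(-4 + w) = 2*B/(-4 + w))
j(n, X) = 1 + X + 2*X/(-4 + X) (j(n, X) = (X + 2*X/(-4 + X)) + 1 = 1 + X + 2*X/(-4 + X))
j(3, W)*(-148 - 144) = ((-4 + 17² - 1*17)/(-4 + 17))*(-148 - 144) = ((-4 + 289 - 17)/13)*(-292) = ((1/13)*268)*(-292) = (268/13)*(-292) = -78256/13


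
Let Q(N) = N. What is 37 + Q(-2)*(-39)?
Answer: 115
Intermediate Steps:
37 + Q(-2)*(-39) = 37 - 2*(-39) = 37 + 78 = 115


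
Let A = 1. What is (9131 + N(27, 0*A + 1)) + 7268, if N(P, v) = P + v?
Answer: 16427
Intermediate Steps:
(9131 + N(27, 0*A + 1)) + 7268 = (9131 + (27 + (0*1 + 1))) + 7268 = (9131 + (27 + (0 + 1))) + 7268 = (9131 + (27 + 1)) + 7268 = (9131 + 28) + 7268 = 9159 + 7268 = 16427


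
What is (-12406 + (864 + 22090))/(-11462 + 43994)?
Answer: 879/2711 ≈ 0.32423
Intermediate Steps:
(-12406 + (864 + 22090))/(-11462 + 43994) = (-12406 + 22954)/32532 = 10548*(1/32532) = 879/2711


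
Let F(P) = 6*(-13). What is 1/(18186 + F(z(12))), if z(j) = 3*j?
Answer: 1/18108 ≈ 5.5224e-5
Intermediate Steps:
F(P) = -78
1/(18186 + F(z(12))) = 1/(18186 - 78) = 1/18108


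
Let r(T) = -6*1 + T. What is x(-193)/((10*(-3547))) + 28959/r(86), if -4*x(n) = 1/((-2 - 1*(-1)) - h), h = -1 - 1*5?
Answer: 513587867/1418800 ≈ 361.99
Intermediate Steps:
h = -6 (h = -1 - 5 = -6)
r(T) = -6 + T
x(n) = -1/20 (x(n) = -1/(4*((-2 - 1*(-1)) - 1*(-6))) = -1/(4*((-2 + 1) + 6)) = -1/(4*(-1 + 6)) = -¼/5 = -¼*⅕ = -1/20)
x(-193)/((10*(-3547))) + 28959/r(86) = -1/(20*(10*(-3547))) + 28959/(-6 + 86) = -1/20/(-35470) + 28959/80 = -1/20*(-1/35470) + 28959*(1/80) = 1/709400 + 28959/80 = 513587867/1418800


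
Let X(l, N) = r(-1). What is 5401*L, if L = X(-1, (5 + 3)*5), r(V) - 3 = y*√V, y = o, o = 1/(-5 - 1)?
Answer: 16203 - 5401*I/6 ≈ 16203.0 - 900.17*I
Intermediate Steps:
o = -⅙ (o = 1/(-6) = -⅙ ≈ -0.16667)
y = -⅙ ≈ -0.16667
r(V) = 3 - √V/6
X(l, N) = 3 - I/6
L = 3 - I/6 ≈ 3.0 - 0.16667*I
5401*L = 5401*(3 - I/6) = 16203 - 5401*I/6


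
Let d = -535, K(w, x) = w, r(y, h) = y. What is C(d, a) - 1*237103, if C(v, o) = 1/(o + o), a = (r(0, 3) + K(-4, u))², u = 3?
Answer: -7587295/32 ≈ -2.3710e+5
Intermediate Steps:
a = 16 (a = (0 - 4)² = (-4)² = 16)
C(v, o) = 1/(2*o)
C(d, a) - 1*237103 = (½)/16 - 1*237103 = (½)*(1/16) - 237103 = 1/32 - 237103 = -7587295/32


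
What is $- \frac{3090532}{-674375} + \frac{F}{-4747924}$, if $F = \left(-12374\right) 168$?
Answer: $\frac{4018880846392}{800470311875} \approx 5.0207$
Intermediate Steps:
$F = -2078832$
$- \frac{3090532}{-674375} + \frac{F}{-4747924} = - \frac{3090532}{-674375} - \frac{2078832}{-4747924} = \left(-3090532\right) \left(- \frac{1}{674375}\right) - - \frac{519708}{1186981} = \frac{3090532}{674375} + \frac{519708}{1186981} = \frac{4018880846392}{800470311875}$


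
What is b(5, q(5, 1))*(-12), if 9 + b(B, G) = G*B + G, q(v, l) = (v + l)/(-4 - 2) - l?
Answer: 252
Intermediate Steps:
q(v, l) = -7*l/6 - v/6 (q(v, l) = (l + v)/(-6) - l = (l + v)*(-1/6) - l = (-l/6 - v/6) - l = -7*l/6 - v/6)
b(B, G) = -9 + G + B*G (b(B, G) = -9 + (G*B + G) = -9 + (B*G + G) = -9 + (G + B*G) = -9 + G + B*G)
b(5, q(5, 1))*(-12) = (-9 + (-7/6*1 - 1/6*5) + 5*(-7/6*1 - 1/6*5))*(-12) = (-9 + (-7/6 - 5/6) + 5*(-7/6 - 5/6))*(-12) = (-9 - 2 + 5*(-2))*(-12) = (-9 - 2 - 10)*(-12) = -21*(-12) = 252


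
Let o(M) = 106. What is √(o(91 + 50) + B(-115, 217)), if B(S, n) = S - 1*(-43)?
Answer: √34 ≈ 5.8309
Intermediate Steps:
B(S, n) = 43 + S (B(S, n) = S + 43 = 43 + S)
√(o(91 + 50) + B(-115, 217)) = √(106 + (43 - 115)) = √(106 - 72) = √34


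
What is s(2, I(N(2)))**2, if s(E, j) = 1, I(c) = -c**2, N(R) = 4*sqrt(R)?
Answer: 1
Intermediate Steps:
s(2, I(N(2)))**2 = 1**2 = 1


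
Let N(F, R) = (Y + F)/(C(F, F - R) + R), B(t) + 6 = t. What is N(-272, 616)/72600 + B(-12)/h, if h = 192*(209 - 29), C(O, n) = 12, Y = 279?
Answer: -94957/182371200 ≈ -0.00052068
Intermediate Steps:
B(t) = -6 + t
N(F, R) = (279 + F)/(12 + R)
h = 34560 (h = 192*180 = 34560)
N(-272, 616)/72600 + B(-12)/h = ((279 - 272)/(12 + 616))/72600 + (-6 - 12)/34560 = (7/628)*(1/72600) - 18*1/34560 = ((1/628)*7)*(1/72600) - 1/1920 = (7/628)*(1/72600) - 1/1920 = 7/45592800 - 1/1920 = -94957/182371200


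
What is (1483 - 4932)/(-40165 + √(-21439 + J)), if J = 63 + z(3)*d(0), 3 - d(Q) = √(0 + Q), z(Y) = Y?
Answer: 138529085/1613248592 + 3449*I*√21367/1613248592 ≈ 0.08587 + 0.00031251*I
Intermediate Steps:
d(Q) = 3 - √Q (d(Q) = 3 - √(0 + Q) = 3 - √Q)
J = 72 (J = 63 + 3*(3 - √0) = 63 + 3*(3 - 1*0) = 63 + 3*(3 + 0) = 63 + 3*3 = 63 + 9 = 72)
(1483 - 4932)/(-40165 + √(-21439 + J)) = (1483 - 4932)/(-40165 + √(-21439 + 72)) = -3449/(-40165 + √(-21367)) = -3449/(-40165 + I*√21367)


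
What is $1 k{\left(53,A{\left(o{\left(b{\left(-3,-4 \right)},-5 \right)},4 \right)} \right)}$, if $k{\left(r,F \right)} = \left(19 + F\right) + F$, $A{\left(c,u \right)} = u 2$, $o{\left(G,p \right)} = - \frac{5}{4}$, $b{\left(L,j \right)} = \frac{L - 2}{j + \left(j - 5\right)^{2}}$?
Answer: $35$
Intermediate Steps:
$b{\left(L,j \right)} = \frac{-2 + L}{j + \left(-5 + j\right)^{2}}$
$o{\left(G,p \right)} = - \frac{5}{4}$ ($o{\left(G,p \right)} = \left(-5\right) \frac{1}{4} = - \frac{5}{4}$)
$A{\left(c,u \right)} = 2 u$
$k{\left(r,F \right)} = 19 + 2 F$
$1 k{\left(53,A{\left(o{\left(b{\left(-3,-4 \right)},-5 \right)},4 \right)} \right)} = 1 \left(19 + 2 \cdot 2 \cdot 4\right) = 1 \left(19 + 2 \cdot 8\right) = 1 \left(19 + 16\right) = 1 \cdot 35 = 35$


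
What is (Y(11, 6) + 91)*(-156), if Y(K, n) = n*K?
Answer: -24492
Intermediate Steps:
Y(K, n) = K*n
(Y(11, 6) + 91)*(-156) = (11*6 + 91)*(-156) = (66 + 91)*(-156) = 157*(-156) = -24492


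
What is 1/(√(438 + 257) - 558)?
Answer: -558/310669 - √695/310669 ≈ -0.0018810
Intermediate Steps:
1/(√(438 + 257) - 558) = 1/(√695 - 558) = 1/(-558 + √695)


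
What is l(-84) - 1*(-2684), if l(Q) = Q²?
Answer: 9740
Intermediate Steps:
l(-84) - 1*(-2684) = (-84)² - 1*(-2684) = 7056 + 2684 = 9740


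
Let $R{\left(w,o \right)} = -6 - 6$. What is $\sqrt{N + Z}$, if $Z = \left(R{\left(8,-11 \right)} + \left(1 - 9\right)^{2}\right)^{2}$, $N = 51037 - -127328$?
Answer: $\sqrt{181069} \approx 425.52$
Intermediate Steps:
$N = 178365$ ($N = 51037 + 127328 = 178365$)
$R{\left(w,o \right)} = -12$ ($R{\left(w,o \right)} = -6 - 6 = -12$)
$Z = 2704$ ($Z = \left(-12 + \left(1 - 9\right)^{2}\right)^{2} = \left(-12 + \left(-8\right)^{2}\right)^{2} = \left(-12 + 64\right)^{2} = 52^{2} = 2704$)
$\sqrt{N + Z} = \sqrt{178365 + 2704} = \sqrt{181069}$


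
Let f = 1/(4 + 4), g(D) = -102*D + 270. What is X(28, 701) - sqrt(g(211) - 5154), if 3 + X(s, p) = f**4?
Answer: -12287/4096 - 9*I*sqrt(326) ≈ -2.9998 - 162.5*I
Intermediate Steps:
g(D) = 270 - 102*D
f = 1/8 ≈ 0.12500
X(s, p) = -12287/4096 (X(s, p) = -3 + (1/8)**4 = -3 + 1/4096 = -12287/4096)
X(28, 701) - sqrt(g(211) - 5154) = -12287/4096 - sqrt((270 - 102*211) - 5154) = -12287/4096 - sqrt((270 - 21522) - 5154) = -12287/4096 - sqrt(-21252 - 5154) = -12287/4096 - sqrt(-26406) = -12287/4096 - 9*I*sqrt(326)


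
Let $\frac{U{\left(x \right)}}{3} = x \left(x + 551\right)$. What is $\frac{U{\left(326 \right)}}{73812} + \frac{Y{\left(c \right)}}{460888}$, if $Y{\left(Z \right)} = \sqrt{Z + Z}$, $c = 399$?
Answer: $\frac{142951}{12302} + \frac{\sqrt{798}}{460888} \approx 11.62$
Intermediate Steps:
$U{\left(x \right)} = 3 x \left(551 + x\right)$ ($U{\left(x \right)} = 3 x \left(x + 551\right) = 3 x \left(551 + x\right)$)
$Y{\left(Z \right)} = \sqrt{2} \sqrt{Z}$ ($Y{\left(Z \right)} = \sqrt{2 Z} = \sqrt{2} \sqrt{Z}$)
$\frac{U{\left(326 \right)}}{73812} + \frac{Y{\left(c \right)}}{460888} = \frac{3 \cdot 326 \left(551 + 326\right)}{73812} + \frac{\sqrt{2} \sqrt{399}}{460888} = 3 \cdot 326 \cdot 877 \cdot \frac{1}{73812} + \sqrt{798} \cdot \frac{1}{460888} = 857706 \cdot \frac{1}{73812} + \frac{\sqrt{798}}{460888} = \frac{142951}{12302} + \frac{\sqrt{798}}{460888}$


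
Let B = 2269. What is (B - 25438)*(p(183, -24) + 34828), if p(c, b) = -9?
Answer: -806721411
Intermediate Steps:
(B - 25438)*(p(183, -24) + 34828) = (2269 - 25438)*(-9 + 34828) = -23169*34819 = -806721411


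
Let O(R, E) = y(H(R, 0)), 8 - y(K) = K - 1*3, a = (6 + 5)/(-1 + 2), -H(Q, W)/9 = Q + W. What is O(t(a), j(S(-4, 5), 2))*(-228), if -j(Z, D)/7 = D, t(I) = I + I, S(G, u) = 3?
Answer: -47652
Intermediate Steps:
H(Q, W) = -9*Q - 9*W (H(Q, W) = -9*(Q + W) = -9*Q - 9*W)
a = 11 (a = 11/1 = 11*1 = 11)
t(I) = 2*I
j(Z, D) = -7*D
y(K) = 11 - K (y(K) = 8 - (K - 1*3) = 8 - (K - 3) = 8 - (-3 + K) = 8 + (3 - K) = 11 - K)
O(R, E) = 11 + 9*R (O(R, E) = 11 - (-9*R - 9*0) = 11 - (-9*R + 0) = 11 - (-9)*R = 11 + 9*R)
O(t(a), j(S(-4, 5), 2))*(-228) = (11 + 9*(2*11))*(-228) = (11 + 9*22)*(-228) = (11 + 198)*(-228) = 209*(-228) = -47652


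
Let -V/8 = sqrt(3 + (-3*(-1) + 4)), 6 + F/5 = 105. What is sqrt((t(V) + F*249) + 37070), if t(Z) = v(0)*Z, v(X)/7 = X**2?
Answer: 55*sqrt(53) ≈ 400.41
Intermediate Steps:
v(X) = 7*X**2
F = 495 (F = -30 + 5*105 = -30 + 525 = 495)
V = -8*sqrt(10) (V = -8*sqrt(3 + (-3*(-1) + 4)) = -8*sqrt(3 + (3 + 4)) = -8*sqrt(3 + 7) = -8*sqrt(10) ≈ -25.298)
t(Z) = 0 (t(Z) = (7*0**2)*Z = (7*0)*Z = 0*Z = 0)
sqrt((t(V) + F*249) + 37070) = sqrt((0 + 495*249) + 37070) = sqrt((0 + 123255) + 37070) = sqrt(123255 + 37070) = sqrt(160325) = 55*sqrt(53)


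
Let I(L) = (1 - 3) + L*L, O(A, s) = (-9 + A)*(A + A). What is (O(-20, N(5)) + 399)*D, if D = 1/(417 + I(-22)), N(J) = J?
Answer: 1559/899 ≈ 1.7341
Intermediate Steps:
O(A, s) = 2*A*(-9 + A) (O(A, s) = (-9 + A)*(2*A) = 2*A*(-9 + A))
I(L) = -2 + L**2
D = 1/899 (D = 1/(417 + (-2 + (-22)**2)) = 1/(417 + (-2 + 484)) = 1/(417 + 482) = 1/899 ≈ 0.0011123)
(O(-20, N(5)) + 399)*D = (2*(-20)*(-9 - 20) + 399)*(1/899) = (2*(-20)*(-29) + 399)*(1/899) = (1160 + 399)*(1/899) = 1559*(1/899) = 1559/899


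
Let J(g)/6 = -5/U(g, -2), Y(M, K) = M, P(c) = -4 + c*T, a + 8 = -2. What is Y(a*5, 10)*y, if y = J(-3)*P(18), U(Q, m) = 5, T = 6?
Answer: 31200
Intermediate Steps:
a = -10 (a = -8 - 2 = -10)
P(c) = -4 + 6*c (P(c) = -4 + c*6 = -4 + 6*c)
J(g) = -6 (J(g) = 6*(-5/5) = 6*(-5*1/5) = 6*(-1) = -6)
y = -624 (y = -6*(-4 + 6*18) = -6*(-4 + 108) = -6*104 = -624)
Y(a*5, 10)*y = -10*5*(-624) = -50*(-624) = 31200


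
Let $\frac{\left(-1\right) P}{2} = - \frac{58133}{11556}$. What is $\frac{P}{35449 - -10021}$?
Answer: $\frac{58133}{262725660} \approx 0.00022127$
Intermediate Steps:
$P = \frac{58133}{5778}$ ($P = - 2 \left(- \frac{58133}{11556}\right) = - 2 \left(\left(-58133\right) \frac{1}{11556}\right) = \left(-2\right) \left(- \frac{58133}{11556}\right) = \frac{58133}{5778} \approx 10.061$)
$\frac{P}{35449 - -10021} = \frac{58133}{5778 \left(35449 - -10021\right)} = \frac{58133}{5778 \left(35449 + 10021\right)} = \frac{58133}{5778 \cdot 45470} = \frac{58133}{5778} \cdot \frac{1}{45470} = \frac{58133}{262725660}$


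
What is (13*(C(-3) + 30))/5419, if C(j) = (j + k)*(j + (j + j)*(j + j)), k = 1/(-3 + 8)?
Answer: -4056/27095 ≈ -0.14970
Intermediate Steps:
k = ⅕ (k = 1/5 = ⅕ ≈ 0.20000)
C(j) = (⅕ + j)*(j + 4*j²) (C(j) = (j + ⅕)*(j + (j + j)*(j + j)) = (⅕ + j)*(j + (2*j)*(2*j)) = (⅕ + j)*(j + 4*j²))
(13*(C(-3) + 30))/5419 = (13*((⅕)*(-3)*(1 + 9*(-3) + 20*(-3)²) + 30))/5419 = (13*((⅕)*(-3)*(1 - 27 + 20*9) + 30))*(1/5419) = (13*((⅕)*(-3)*(1 - 27 + 180) + 30))*(1/5419) = (13*((⅕)*(-3)*154 + 30))*(1/5419) = (13*(-462/5 + 30))*(1/5419) = (13*(-312/5))*(1/5419) = -4056/5*1/5419 = -4056/27095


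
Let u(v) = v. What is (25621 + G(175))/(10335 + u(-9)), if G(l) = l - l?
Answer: 25621/10326 ≈ 2.4812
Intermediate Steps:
G(l) = 0
(25621 + G(175))/(10335 + u(-9)) = (25621 + 0)/(10335 - 9) = 25621/10326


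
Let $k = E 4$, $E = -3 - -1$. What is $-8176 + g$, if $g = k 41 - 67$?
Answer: $-8571$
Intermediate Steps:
$E = -2$ ($E = -3 + 1 = -2$)
$k = -8$ ($k = \left(-2\right) 4 = -8$)
$g = -395$ ($g = \left(-8\right) 41 - 67 = -328 - 67 = -395$)
$-8176 + g = -8176 - 395 = -8571$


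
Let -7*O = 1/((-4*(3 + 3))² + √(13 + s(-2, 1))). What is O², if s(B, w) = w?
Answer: (576 - √14)²/5393235207556 ≈ 6.0720e-8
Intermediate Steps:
O = -1/(7*(576 + √14)) (O = -1/(7*((-4*(3 + 3))² + √(13 + 1))) = -1/(7*((-4*6)² + √14)) = -1/(7*((-24)² + √14)) = -1/(7*(576 + √14)) ≈ -0.00024642)
O² = (-288/1161167 + √14/2322334)²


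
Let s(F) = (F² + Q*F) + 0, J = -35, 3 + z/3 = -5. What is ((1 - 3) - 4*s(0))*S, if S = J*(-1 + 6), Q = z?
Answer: 350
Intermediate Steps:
z = -24 (z = -9 + 3*(-5) = -9 - 15 = -24)
Q = -24
s(F) = F² - 24*F (s(F) = (F² - 24*F) + 0 = F² - 24*F)
S = -175 (S = -35*(-1 + 6) = -35*5 = -175)
((1 - 3) - 4*s(0))*S = ((1 - 3) - 0*(-24 + 0))*(-175) = (-2 - 0*(-24))*(-175) = (-2 - 4*0)*(-175) = (-2 + 0)*(-175) = -2*(-175) = 350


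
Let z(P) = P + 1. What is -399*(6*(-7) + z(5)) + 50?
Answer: 14414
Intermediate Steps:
z(P) = 1 + P
-399*(6*(-7) + z(5)) + 50 = -399*(6*(-7) + (1 + 5)) + 50 = -399*(-42 + 6) + 50 = -399*(-36) + 50 = 14364 + 50 = 14414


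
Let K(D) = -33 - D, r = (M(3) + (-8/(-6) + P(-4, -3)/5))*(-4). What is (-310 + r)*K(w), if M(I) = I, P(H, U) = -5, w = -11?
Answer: 21340/3 ≈ 7113.3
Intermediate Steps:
r = -40/3 (r = (3 + (-8/(-6) - 5/5))*(-4) = (3 + (-8*(-⅙) - 5*⅕))*(-4) = (3 + (4/3 - 1))*(-4) = (3 + ⅓)*(-4) = (10/3)*(-4) = -40/3 ≈ -13.333)
(-310 + r)*K(w) = (-310 - 40/3)*(-33 - 1*(-11)) = -970*(-33 + 11)/3 = -970/3*(-22) = 21340/3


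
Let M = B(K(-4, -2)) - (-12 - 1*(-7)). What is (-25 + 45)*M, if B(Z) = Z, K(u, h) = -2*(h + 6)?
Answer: -60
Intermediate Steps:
K(u, h) = -12 - 2*h (K(u, h) = -2*(6 + h) = -12 - 2*h)
M = -3 (M = (-12 - 2*(-2)) - (-12 - 1*(-7)) = (-12 + 4) - (-12 + 7) = -8 - 1*(-5) = -8 + 5 = -3)
(-25 + 45)*M = (-25 + 45)*(-3) = 20*(-3) = -60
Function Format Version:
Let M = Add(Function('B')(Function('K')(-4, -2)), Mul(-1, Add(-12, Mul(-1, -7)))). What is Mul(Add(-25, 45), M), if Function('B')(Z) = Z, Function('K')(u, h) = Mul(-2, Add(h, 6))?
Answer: -60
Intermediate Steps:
Function('K')(u, h) = Add(-12, Mul(-2, h)) (Function('K')(u, h) = Mul(-2, Add(6, h)) = Add(-12, Mul(-2, h)))
M = -3 (M = Add(Add(-12, Mul(-2, -2)), Mul(-1, Add(-12, Mul(-1, -7)))) = Add(Add(-12, 4), Mul(-1, Add(-12, 7))) = Add(-8, Mul(-1, -5)) = Add(-8, 5) = -3)
Mul(Add(-25, 45), M) = Mul(Add(-25, 45), -3) = Mul(20, -3) = -60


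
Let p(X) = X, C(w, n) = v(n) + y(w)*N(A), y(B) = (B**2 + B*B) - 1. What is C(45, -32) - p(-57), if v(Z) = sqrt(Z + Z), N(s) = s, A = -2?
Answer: -8041 + 8*I ≈ -8041.0 + 8.0*I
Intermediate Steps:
y(B) = -1 + 2*B**2 (y(B) = (B**2 + B**2) - 1 = 2*B**2 - 1 = -1 + 2*B**2)
v(Z) = sqrt(2)*sqrt(Z) (v(Z) = sqrt(2*Z) = sqrt(2)*sqrt(Z))
C(w, n) = 2 - 4*w**2 + sqrt(2)*sqrt(n) (C(w, n) = sqrt(2)*sqrt(n) + (-1 + 2*w**2)*(-2) = sqrt(2)*sqrt(n) + (2 - 4*w**2) = 2 - 4*w**2 + sqrt(2)*sqrt(n))
C(45, -32) - p(-57) = (2 - 4*45**2 + sqrt(2)*sqrt(-32)) - 1*(-57) = (2 - 4*2025 + sqrt(2)*(4*I*sqrt(2))) + 57 = (2 - 8100 + 8*I) + 57 = (-8098 + 8*I) + 57 = -8041 + 8*I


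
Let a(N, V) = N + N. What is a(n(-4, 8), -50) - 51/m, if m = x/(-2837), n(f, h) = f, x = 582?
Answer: 46677/194 ≈ 240.60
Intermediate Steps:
a(N, V) = 2*N
m = -582/2837 (m = 582/(-2837) = 582*(-1/2837) = -582/2837 ≈ -0.20515)
a(n(-4, 8), -50) - 51/m = 2*(-4) - 51/(-582/2837) = -8 - 51*(-2837)/582 = -8 - 1*(-48229/194) = -8 + 48229/194 = 46677/194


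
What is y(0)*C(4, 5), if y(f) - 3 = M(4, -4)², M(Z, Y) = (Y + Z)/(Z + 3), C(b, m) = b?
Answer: 12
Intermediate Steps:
M(Z, Y) = (Y + Z)/(3 + Z)
y(f) = 3 (y(f) = 3 + ((-4 + 4)/(3 + 4))² = 3 + (0/7)² = 3 + ((⅐)*0)² = 3 + 0² = 3 + 0 = 3)
y(0)*C(4, 5) = 3*4 = 12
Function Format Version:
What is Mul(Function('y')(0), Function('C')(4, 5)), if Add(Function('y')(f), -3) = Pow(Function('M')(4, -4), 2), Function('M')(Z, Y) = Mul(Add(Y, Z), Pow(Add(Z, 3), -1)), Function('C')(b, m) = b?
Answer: 12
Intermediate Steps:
Function('M')(Z, Y) = Mul(Pow(Add(3, Z), -1), Add(Y, Z)) (Function('M')(Z, Y) = Mul(Add(Y, Z), Pow(Add(3, Z), -1)) = Mul(Pow(Add(3, Z), -1), Add(Y, Z)))
Function('y')(f) = 3 (Function('y')(f) = Add(3, Pow(Mul(Pow(Add(3, 4), -1), Add(-4, 4)), 2)) = Add(3, Pow(Mul(Pow(7, -1), 0), 2)) = Add(3, Pow(Mul(Rational(1, 7), 0), 2)) = Add(3, Pow(0, 2)) = Add(3, 0) = 3)
Mul(Function('y')(0), Function('C')(4, 5)) = Mul(3, 4) = 12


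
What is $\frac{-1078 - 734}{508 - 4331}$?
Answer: $\frac{1812}{3823} \approx 0.47397$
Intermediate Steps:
$\frac{-1078 - 734}{508 - 4331} = - \frac{1812}{-3823} = \left(-1812\right) \left(- \frac{1}{3823}\right) = \frac{1812}{3823}$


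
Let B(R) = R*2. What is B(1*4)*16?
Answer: 128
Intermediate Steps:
B(R) = 2*R
B(1*4)*16 = (2*(1*4))*16 = (2*4)*16 = 8*16 = 128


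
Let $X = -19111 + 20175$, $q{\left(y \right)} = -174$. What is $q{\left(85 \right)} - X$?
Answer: $-1238$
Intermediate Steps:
$X = 1064$
$q{\left(85 \right)} - X = -174 - 1064 = -1238$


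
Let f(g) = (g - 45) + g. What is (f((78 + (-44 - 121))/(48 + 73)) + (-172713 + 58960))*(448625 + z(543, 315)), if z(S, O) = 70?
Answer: -6178409899740/121 ≈ -5.1061e+10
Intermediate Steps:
f(g) = -45 + 2*g (f(g) = (-45 + g) + g = -45 + 2*g)
(f((78 + (-44 - 121))/(48 + 73)) + (-172713 + 58960))*(448625 + z(543, 315)) = ((-45 + 2*((78 + (-44 - 121))/(48 + 73))) + (-172713 + 58960))*(448625 + 70) = ((-45 + 2*((78 - 165)/121)) - 113753)*448695 = ((-45 + 2*(-87*1/121)) - 113753)*448695 = ((-45 + 2*(-87/121)) - 113753)*448695 = ((-45 - 174/121) - 113753)*448695 = (-5619/121 - 113753)*448695 = -13769732/121*448695 = -6178409899740/121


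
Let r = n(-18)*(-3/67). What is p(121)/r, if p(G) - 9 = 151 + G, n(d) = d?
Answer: 18827/54 ≈ 348.65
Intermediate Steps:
p(G) = 160 + G (p(G) = 9 + (151 + G) = 160 + G)
r = 54/67 (r = -(-54)/67 = -18*(-3/67) = 54/67 ≈ 0.80597)
p(121)/r = (160 + 121)/(54/67) = 281*(67/54) = 18827/54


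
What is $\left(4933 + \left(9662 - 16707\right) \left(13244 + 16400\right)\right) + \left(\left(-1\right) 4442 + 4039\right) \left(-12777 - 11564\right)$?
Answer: $-199027624$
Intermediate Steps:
$\left(4933 + \left(9662 - 16707\right) \left(13244 + 16400\right)\right) + \left(\left(-1\right) 4442 + 4039\right) \left(-12777 - 11564\right) = \left(4933 - 208841980\right) + \left(-4442 + 4039\right) \left(-24341\right) = \left(4933 - 208841980\right) - -9809423 = -208837047 + 9809423 = -199027624$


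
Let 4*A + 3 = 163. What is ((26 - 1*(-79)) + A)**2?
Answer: 21025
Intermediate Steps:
A = 40 (A = -3/4 + (1/4)*163 = -3/4 + 163/4 = 40)
((26 - 1*(-79)) + A)**2 = ((26 - 1*(-79)) + 40)**2 = ((26 + 79) + 40)**2 = (105 + 40)**2 = 145**2 = 21025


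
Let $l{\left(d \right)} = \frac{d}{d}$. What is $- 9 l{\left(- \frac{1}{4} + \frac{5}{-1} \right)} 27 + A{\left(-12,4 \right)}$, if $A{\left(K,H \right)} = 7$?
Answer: $-236$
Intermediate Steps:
$l{\left(d \right)} = 1$
$- 9 l{\left(- \frac{1}{4} + \frac{5}{-1} \right)} 27 + A{\left(-12,4 \right)} = \left(-9\right) 1 \cdot 27 + 7 = \left(-9\right) 27 + 7 = -243 + 7 = -236$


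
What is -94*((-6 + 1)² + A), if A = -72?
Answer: 4418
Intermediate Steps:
-94*((-6 + 1)² + A) = -94*((-6 + 1)² - 72) = -94*((-5)² - 72) = -94*(25 - 72) = -94*(-47) = 4418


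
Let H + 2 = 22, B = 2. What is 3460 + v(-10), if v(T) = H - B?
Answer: 3478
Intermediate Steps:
H = 20 (H = -2 + 22 = 20)
v(T) = 18 (v(T) = 20 - 1*2 = 20 - 2 = 18)
3460 + v(-10) = 3460 + 18 = 3478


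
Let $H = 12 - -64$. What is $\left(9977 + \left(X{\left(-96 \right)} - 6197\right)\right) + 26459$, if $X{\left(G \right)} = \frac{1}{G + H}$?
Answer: $\frac{604779}{20} \approx 30239.0$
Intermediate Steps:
$H = 76$ ($H = 12 + 64 = 76$)
$X{\left(G \right)} = \frac{1}{76 + G}$ ($X{\left(G \right)} = \frac{1}{G + 76} = \frac{1}{76 + G}$)
$\left(9977 + \left(X{\left(-96 \right)} - 6197\right)\right) + 26459 = \left(9977 - \left(6197 - \frac{1}{76 - 96}\right)\right) + 26459 = \left(9977 - \left(6197 - \frac{1}{-20}\right)\right) + 26459 = \left(9977 - \frac{123941}{20}\right) + 26459 = \frac{75599}{20} + 26459 = \frac{604779}{20}$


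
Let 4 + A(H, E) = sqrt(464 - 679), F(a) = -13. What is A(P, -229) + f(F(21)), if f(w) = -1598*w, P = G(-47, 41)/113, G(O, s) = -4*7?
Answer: 20770 + I*sqrt(215) ≈ 20770.0 + 14.663*I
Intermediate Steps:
G(O, s) = -28
P = -28/113 ≈ -0.24779
A(H, E) = -4 + I*sqrt(215) (A(H, E) = -4 + sqrt(464 - 679) = -4 + sqrt(-215) = -4 + I*sqrt(215))
A(P, -229) + f(F(21)) = (-4 + I*sqrt(215)) - 1598*(-13) = (-4 + I*sqrt(215)) + 20774 = 20770 + I*sqrt(215)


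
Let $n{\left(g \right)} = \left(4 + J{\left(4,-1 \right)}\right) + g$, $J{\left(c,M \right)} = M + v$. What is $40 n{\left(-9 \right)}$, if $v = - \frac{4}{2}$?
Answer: $-320$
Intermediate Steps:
$v = -2$ ($v = \left(-4\right) \frac{1}{2} = -2$)
$J{\left(c,M \right)} = -2 + M$ ($J{\left(c,M \right)} = M - 2 = -2 + M$)
$n{\left(g \right)} = 1 + g$ ($n{\left(g \right)} = \left(4 - 3\right) + g = 1 + g$)
$40 n{\left(-9 \right)} = 40 \left(1 - 9\right) = 40 \left(-8\right) = -320$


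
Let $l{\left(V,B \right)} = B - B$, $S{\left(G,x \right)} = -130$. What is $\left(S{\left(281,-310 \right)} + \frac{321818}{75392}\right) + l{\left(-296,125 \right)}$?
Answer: $- \frac{4739571}{37696} \approx -125.73$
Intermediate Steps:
$l{\left(V,B \right)} = 0$
$\left(S{\left(281,-310 \right)} + \frac{321818}{75392}\right) + l{\left(-296,125 \right)} = \left(-130 + \frac{321818}{75392}\right) + 0 = \left(-130 + 321818 \cdot \frac{1}{75392}\right) + 0 = \left(-130 + \frac{160909}{37696}\right) + 0 = - \frac{4739571}{37696} + 0 = - \frac{4739571}{37696}$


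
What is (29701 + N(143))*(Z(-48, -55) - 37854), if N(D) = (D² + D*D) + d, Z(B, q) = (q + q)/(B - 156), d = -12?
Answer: -90846716037/34 ≈ -2.6720e+9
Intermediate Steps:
Z(B, q) = 2*q/(-156 + B) (Z(B, q) = (2*q)/(-156 + B) = 2*q/(-156 + B))
N(D) = -12 + 2*D² (N(D) = (D² + D*D) - 12 = (D² + D²) - 12 = 2*D² - 12 = -12 + 2*D²)
(29701 + N(143))*(Z(-48, -55) - 37854) = (29701 + (-12 + 2*143²))*(2*(-55)/(-156 - 48) - 37854) = (29701 + (-12 + 2*20449))*(2*(-55)/(-204) - 37854) = (29701 + (-12 + 40898))*(2*(-55)*(-1/204) - 37854) = (29701 + 40886)*(55/102 - 37854) = 70587*(-3861053/102) = -90846716037/34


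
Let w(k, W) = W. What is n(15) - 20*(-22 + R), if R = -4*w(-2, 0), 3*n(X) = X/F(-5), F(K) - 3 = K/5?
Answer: 885/2 ≈ 442.50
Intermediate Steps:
F(K) = 3 + K/5
n(X) = X/6 (n(X) = (X/(3 + (1/5)*(-5)))/3 = (X/(3 - 1))/3 = (X/2)/3 = X/6)
R = 0 (R = -4*0 = 0)
n(15) - 20*(-22 + R) = (1/6)*15 - 20*(-22 + 0) = 5/2 - 20*(-22) = 5/2 - 1*(-440) = 5/2 + 440 = 885/2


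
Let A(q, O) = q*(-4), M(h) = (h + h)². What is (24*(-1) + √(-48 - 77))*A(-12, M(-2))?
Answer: -1152 + 240*I*√5 ≈ -1152.0 + 536.66*I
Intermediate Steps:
M(h) = 4*h² (M(h) = (2*h)² = 4*h²)
A(q, O) = -4*q
(24*(-1) + √(-48 - 77))*A(-12, M(-2)) = (24*(-1) + √(-48 - 77))*(-4*(-12)) = (-24 + √(-125))*48 = (-24 + 5*I*√5)*48 = -1152 + 240*I*√5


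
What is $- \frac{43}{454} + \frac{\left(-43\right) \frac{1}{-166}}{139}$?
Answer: $- \frac{243165}{2618899} \approx -0.09285$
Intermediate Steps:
$- \frac{43}{454} + \frac{\left(-43\right) \frac{1}{-166}}{139} = \left(-43\right) \frac{1}{454} + \left(-43\right) \left(- \frac{1}{166}\right) \frac{1}{139} = - \frac{43}{454} + \frac{43}{166} \cdot \frac{1}{139} = - \frac{43}{454} + \frac{43}{23074} = - \frac{243165}{2618899}$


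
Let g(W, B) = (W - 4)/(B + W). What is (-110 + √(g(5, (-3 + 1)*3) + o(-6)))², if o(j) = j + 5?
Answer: (110 - I*√2)² ≈ 12098.0 - 311.13*I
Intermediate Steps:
o(j) = 5 + j
g(W, B) = (-4 + W)/(B + W)
(-110 + √(g(5, (-3 + 1)*3) + o(-6)))² = (-110 + √((-4 + 5)/((-3 + 1)*3 + 5) + (5 - 6)))² = (-110 + √(1/(-2*3 + 5) - 1))² = (-110 + √(1/(-6 + 5) - 1))² = (-110 + √(1/(-1) - 1))² = (-110 + √(-1*1 - 1))² = (-110 + √(-1 - 1))² = (-110 + √(-2))² = (-110 + I*√2)²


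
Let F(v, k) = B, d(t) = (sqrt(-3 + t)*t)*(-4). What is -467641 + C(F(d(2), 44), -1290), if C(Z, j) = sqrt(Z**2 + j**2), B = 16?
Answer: -467641 + 2*sqrt(416089) ≈ -4.6635e+5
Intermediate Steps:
d(t) = -4*t*sqrt(-3 + t) (d(t) = (t*sqrt(-3 + t))*(-4) = -4*t*sqrt(-3 + t))
F(v, k) = 16
-467641 + C(F(d(2), 44), -1290) = -467641 + sqrt(16**2 + (-1290)**2) = -467641 + sqrt(256 + 1664100) = -467641 + sqrt(1664356) = -467641 + 2*sqrt(416089)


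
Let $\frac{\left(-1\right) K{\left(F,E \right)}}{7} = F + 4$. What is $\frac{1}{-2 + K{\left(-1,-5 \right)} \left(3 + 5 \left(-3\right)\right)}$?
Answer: $\frac{1}{250} \approx 0.004$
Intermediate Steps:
$K{\left(F,E \right)} = -28 - 7 F$ ($K{\left(F,E \right)} = - 7 \left(F + 4\right) = - 7 \left(4 + F\right) = -28 - 7 F$)
$\frac{1}{-2 + K{\left(-1,-5 \right)} \left(3 + 5 \left(-3\right)\right)} = \frac{1}{-2 + \left(-28 - -7\right) \left(3 + 5 \left(-3\right)\right)} = \frac{1}{-2 + \left(-28 + 7\right) \left(3 - 15\right)} = \frac{1}{-2 - -252} = \frac{1}{-2 + 252} = \frac{1}{250}$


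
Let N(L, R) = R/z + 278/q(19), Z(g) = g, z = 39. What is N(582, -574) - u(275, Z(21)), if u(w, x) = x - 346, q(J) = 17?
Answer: 216559/663 ≈ 326.63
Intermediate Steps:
u(w, x) = -346 + x
N(L, R) = 278/17 + R/39 (N(L, R) = R/39 + 278/17 = 278/17 + R/39)
N(582, -574) - u(275, Z(21)) = (278/17 + (1/39)*(-574)) - (-346 + 21) = (278/17 - 574/39) - 1*(-325) = 1084/663 + 325 = 216559/663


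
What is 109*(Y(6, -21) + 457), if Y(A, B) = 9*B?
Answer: 29212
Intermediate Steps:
109*(Y(6, -21) + 457) = 109*(9*(-21) + 457) = 109*(-189 + 457) = 109*268 = 29212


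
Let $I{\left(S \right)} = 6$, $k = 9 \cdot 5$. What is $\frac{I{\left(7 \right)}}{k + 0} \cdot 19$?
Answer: $\frac{38}{15} \approx 2.5333$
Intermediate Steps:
$k = 45$
$\frac{I{\left(7 \right)}}{k + 0} \cdot 19 = \frac{6}{45 + 0} \cdot 19 = \frac{6}{45} \cdot 19 = 6 \cdot \frac{1}{45} \cdot 19 = \frac{2}{15} \cdot 19 = \frac{38}{15}$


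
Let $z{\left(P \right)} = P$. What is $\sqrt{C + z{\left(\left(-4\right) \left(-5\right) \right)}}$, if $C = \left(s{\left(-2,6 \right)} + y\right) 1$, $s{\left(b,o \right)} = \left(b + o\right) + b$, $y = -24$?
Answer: $i \sqrt{2} \approx 1.4142 i$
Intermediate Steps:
$s{\left(b,o \right)} = o + 2 b$
$C = -22$ ($C = \left(\left(6 + 2 \left(-2\right)\right) - 24\right) 1 = \left(\left(6 - 4\right) - 24\right) 1 = \left(2 - 24\right) 1 = \left(-22\right) 1 = -22$)
$\sqrt{C + z{\left(\left(-4\right) \left(-5\right) \right)}} = \sqrt{-22 - -20} = \sqrt{-22 + 20} = \sqrt{-2} = i \sqrt{2}$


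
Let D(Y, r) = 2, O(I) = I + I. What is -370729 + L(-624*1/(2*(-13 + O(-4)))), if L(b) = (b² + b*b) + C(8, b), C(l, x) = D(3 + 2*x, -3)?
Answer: -18143991/49 ≈ -3.7029e+5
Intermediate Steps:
O(I) = 2*I
C(l, x) = 2
L(b) = 2 + 2*b² (L(b) = (b² + b*b) + 2 = (b² + b²) + 2 = 2*b² + 2 = 2 + 2*b²)
-370729 + L(-624*1/(2*(-13 + O(-4)))) = -370729 + (2 + 2*(-624*1/(2*(-13 + 2*(-4))))²) = -370729 + (2 + 2*(-624*1/(2*(-13 - 8)))²) = -370729 + (2 + 2*(-624/(2*(-21)))²) = -370729 + (2 + 2*(-624/(-42))²) = -370729 + (2 + 2*(-624*(-1/42))²) = -370729 + (2 + 2*(104/7)²) = -370729 + (2 + 2*(10816/49)) = -370729 + (2 + 21632/49) = -370729 + 21730/49 = -18143991/49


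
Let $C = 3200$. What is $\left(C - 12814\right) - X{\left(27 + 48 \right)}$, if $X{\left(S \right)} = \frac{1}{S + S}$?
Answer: $- \frac{1442101}{150} \approx -9614.0$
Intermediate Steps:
$X{\left(S \right)} = \frac{1}{2 S}$
$\left(C - 12814\right) - X{\left(27 + 48 \right)} = \left(3200 - 12814\right) - \frac{1}{2 \left(27 + 48\right)} = -9614 - \frac{1}{2 \cdot 75} = -9614 - \frac{1}{2} \cdot \frac{1}{75} = -9614 - \frac{1}{150} = - \frac{1442101}{150}$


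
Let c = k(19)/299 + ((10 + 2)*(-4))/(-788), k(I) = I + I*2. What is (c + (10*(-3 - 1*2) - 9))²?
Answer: 11974783411600/3469563409 ≈ 3451.4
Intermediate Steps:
k(I) = 3*I (k(I) = I + 2*I = 3*I)
c = 14817/58903 (c = (3*19)/299 + ((10 + 2)*(-4))/(-788) = 57*(1/299) + (12*(-4))*(-1/788) = 57/299 - 48*(-1/788) = 57/299 + 12/197 = 14817/58903 ≈ 0.25155)
(c + (10*(-3 - 1*2) - 9))² = (14817/58903 + (10*(-3 - 1*2) - 9))² = (14817/58903 + (10*(-3 - 2) - 9))² = (14817/58903 + (10*(-5) - 9))² = (14817/58903 + (-50 - 9))² = (14817/58903 - 59)² = (-3460460/58903)² = 11974783411600/3469563409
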